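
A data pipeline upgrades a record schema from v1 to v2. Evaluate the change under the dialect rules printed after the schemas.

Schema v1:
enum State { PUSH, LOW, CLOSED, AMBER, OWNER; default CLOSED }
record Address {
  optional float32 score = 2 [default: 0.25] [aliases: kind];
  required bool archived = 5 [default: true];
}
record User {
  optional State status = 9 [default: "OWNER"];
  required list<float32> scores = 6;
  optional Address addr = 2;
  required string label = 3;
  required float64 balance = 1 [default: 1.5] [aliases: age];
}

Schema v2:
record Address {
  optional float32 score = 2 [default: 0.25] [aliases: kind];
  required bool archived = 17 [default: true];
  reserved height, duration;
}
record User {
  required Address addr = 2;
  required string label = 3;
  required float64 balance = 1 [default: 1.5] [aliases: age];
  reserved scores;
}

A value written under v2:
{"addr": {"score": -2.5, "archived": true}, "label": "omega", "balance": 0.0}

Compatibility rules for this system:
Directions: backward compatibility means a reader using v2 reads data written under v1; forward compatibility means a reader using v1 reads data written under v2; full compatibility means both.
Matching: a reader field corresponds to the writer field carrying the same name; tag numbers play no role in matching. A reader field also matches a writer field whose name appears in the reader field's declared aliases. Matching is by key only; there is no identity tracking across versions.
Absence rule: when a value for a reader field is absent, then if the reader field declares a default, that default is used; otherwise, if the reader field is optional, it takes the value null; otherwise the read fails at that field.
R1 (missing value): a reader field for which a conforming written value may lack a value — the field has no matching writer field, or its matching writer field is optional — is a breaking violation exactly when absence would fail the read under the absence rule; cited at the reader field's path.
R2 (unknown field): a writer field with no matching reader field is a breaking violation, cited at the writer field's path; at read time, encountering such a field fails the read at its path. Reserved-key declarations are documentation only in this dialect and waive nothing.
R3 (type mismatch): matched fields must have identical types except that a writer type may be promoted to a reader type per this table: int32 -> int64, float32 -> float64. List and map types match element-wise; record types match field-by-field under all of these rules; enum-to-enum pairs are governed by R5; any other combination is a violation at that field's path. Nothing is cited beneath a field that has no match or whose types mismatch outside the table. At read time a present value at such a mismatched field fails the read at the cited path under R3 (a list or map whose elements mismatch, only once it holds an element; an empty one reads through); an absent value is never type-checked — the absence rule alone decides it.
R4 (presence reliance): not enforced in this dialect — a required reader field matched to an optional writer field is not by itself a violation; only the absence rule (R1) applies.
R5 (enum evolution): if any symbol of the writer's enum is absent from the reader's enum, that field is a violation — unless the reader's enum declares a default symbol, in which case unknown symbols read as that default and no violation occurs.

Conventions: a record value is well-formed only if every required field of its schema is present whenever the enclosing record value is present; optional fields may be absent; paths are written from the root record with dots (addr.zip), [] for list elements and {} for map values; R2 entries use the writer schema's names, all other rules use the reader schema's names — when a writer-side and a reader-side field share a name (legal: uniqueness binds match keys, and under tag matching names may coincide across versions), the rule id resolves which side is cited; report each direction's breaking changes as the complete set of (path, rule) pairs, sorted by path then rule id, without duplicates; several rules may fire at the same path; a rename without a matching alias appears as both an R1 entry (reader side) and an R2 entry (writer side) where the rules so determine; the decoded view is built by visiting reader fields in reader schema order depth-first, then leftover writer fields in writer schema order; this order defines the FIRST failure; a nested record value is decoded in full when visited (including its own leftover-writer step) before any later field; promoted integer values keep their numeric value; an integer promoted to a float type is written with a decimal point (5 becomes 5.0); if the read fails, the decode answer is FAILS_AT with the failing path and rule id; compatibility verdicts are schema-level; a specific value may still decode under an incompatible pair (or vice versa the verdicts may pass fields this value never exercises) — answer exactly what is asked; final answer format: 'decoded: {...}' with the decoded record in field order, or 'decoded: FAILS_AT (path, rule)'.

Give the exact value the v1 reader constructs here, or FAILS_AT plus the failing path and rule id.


in User below, arrows point writer -> reader
decode walk for User under reader schema v1:
  status := "OWNER" (absent -> default)
  read fails at scores under R1 (no fill)
  => FAILS_AT (scores, R1)
remaining User differences; none change what is asked:
  field archived in record Address: tag 5 changed to 17 -> no rule fires on it and the decoded User view is identical with or without it
  removed field status from record User -> shifts the User verdicts, not this decode
  field addr in record User: optional changed to required -> shifts the User verdicts, not this decode

decoded: FAILS_AT (scores, R1)


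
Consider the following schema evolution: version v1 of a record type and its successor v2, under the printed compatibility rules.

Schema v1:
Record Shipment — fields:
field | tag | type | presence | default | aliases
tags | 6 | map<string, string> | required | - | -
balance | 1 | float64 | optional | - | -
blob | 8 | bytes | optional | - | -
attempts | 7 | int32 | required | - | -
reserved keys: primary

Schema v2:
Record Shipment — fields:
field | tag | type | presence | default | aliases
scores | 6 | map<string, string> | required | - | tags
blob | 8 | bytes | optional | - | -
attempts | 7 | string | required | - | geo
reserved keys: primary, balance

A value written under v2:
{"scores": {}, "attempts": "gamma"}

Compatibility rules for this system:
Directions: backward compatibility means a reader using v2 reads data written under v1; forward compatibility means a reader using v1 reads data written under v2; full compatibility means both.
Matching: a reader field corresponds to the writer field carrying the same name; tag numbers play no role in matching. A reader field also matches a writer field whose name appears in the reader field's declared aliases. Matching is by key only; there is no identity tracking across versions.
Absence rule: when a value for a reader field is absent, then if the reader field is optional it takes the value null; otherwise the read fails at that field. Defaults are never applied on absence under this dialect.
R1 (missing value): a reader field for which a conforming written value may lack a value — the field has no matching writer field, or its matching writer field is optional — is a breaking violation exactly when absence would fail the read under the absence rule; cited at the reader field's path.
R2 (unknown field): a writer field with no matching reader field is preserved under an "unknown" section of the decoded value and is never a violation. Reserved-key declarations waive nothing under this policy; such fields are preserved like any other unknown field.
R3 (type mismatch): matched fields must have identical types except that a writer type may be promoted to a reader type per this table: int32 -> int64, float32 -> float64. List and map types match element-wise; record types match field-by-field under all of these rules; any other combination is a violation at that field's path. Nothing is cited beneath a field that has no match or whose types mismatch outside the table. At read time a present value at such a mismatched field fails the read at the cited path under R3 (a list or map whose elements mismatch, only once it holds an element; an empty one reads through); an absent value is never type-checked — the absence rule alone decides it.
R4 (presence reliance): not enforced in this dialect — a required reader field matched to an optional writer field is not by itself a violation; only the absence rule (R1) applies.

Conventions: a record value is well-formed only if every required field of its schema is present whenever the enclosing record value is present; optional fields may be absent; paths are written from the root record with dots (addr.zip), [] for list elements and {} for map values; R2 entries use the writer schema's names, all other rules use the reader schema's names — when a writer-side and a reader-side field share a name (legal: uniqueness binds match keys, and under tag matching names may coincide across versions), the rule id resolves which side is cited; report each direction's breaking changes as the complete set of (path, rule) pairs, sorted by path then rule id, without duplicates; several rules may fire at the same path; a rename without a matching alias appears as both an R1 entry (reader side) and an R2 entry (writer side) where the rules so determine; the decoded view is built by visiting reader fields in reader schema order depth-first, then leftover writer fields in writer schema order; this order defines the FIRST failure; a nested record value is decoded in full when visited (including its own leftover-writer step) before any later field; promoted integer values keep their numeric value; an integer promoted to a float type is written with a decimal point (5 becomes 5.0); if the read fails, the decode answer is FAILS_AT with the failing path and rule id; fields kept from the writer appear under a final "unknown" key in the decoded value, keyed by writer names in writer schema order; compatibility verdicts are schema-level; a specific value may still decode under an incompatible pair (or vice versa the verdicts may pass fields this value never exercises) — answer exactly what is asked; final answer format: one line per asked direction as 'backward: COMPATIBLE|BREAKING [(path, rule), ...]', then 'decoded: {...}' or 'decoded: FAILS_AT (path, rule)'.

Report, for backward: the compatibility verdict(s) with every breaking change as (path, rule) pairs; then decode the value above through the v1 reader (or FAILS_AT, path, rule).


arrows below run writer -> reader for Shipment
checking backward for Shipment: reader v2 against writer v1:
  scores: paired with writer tags (map<string, string> -> map<string, string>; writer required)
  blob: paired with writer blob (bytes -> bytes; writer optional)
  attempts: paired with writer attempts (int32 -> string; writer required)
  leftover writer field: balance
  violation R3 at attempts
  backward on Shipment therefore BREAKING (1)
decode (reader v1):
  read fails at tags under R1 (no fill)
  => FAILS_AT (tags, R1)
the other Shipment changes do not affect what is asked:
  removed field balance from record Shipment (its key "balance" joins the reserved list) -> fires no rule on Shipment, leaving the asked answer as it is

backward: BREAKING [(attempts, R3)]; decoded: FAILS_AT (tags, R1)


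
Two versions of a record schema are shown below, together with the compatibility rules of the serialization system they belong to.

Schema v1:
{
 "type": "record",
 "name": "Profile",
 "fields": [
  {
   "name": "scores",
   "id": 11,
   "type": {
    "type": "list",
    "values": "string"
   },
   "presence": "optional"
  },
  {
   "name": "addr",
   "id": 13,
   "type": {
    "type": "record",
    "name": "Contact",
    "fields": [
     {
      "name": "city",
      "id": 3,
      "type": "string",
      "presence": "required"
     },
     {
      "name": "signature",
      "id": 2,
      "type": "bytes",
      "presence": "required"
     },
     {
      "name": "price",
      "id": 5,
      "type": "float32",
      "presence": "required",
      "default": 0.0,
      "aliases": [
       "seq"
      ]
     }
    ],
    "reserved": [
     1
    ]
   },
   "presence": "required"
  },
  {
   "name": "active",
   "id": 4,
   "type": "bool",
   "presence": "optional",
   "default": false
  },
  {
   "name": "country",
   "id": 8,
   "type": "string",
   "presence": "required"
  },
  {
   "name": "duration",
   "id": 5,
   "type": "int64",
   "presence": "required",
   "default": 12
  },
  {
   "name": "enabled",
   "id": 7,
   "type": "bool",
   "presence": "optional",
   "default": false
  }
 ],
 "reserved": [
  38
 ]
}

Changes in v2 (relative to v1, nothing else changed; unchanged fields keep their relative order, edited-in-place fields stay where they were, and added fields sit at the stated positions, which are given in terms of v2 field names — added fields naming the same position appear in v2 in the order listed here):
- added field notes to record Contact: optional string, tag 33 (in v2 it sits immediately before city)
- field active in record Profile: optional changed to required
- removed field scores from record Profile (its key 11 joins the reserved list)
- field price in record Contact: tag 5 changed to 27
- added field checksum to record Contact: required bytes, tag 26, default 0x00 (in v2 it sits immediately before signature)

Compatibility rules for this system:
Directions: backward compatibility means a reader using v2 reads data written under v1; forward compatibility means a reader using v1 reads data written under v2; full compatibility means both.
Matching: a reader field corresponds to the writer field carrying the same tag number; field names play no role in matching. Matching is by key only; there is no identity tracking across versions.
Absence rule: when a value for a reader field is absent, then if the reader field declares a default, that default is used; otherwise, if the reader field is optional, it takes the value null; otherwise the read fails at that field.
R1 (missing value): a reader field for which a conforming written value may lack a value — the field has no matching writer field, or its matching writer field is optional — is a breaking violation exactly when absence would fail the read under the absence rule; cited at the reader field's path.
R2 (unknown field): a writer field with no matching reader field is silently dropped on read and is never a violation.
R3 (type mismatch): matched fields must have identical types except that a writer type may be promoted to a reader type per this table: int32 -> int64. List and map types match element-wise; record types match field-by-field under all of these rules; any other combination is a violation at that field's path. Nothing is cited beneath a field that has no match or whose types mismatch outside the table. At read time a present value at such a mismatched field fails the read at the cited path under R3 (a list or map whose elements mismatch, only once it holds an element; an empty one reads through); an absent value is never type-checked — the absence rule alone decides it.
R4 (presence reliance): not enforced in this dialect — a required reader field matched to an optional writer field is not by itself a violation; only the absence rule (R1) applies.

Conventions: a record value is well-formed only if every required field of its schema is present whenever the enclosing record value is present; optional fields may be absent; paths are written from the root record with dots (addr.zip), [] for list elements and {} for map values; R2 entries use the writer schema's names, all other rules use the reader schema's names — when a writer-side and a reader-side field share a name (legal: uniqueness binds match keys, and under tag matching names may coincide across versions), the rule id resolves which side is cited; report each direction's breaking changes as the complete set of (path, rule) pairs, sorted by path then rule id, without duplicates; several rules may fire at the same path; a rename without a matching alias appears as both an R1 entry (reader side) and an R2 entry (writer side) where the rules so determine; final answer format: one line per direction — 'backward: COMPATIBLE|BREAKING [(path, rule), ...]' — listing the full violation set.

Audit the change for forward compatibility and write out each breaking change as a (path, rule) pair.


each type pair in Profile: writer, then reader
checking forward for Profile: reader v1 against writer v2:
  scores has no writer counterpart
  addr <- addr (Contact -> Contact, writer required)
  active <- active (bool -> bool, writer required)
  country <- country (string -> string, writer required)
  duration <- duration (int64 -> int64, writer required)
  enabled <- enabled (bool -> bool, writer optional)
  addr.city <- addr.city (string -> string, writer required)
  addr.signature <- addr.signature (bytes -> bytes, writer required)
  addr.price has no writer counterpart
  writer addr.notes: unknown to reader
  writer addr.checksum: unknown to reader
  writer addr.price: unknown to reader
  => no violations; forward on Profile: COMPATIBLE
diffs on Profile not affecting the asked answer:
  added field checksum to record Contact: required bytes, tag 26, default 0x00 (in v2 it sits immediately before signature) -> inert for the asked Profile verdict: nothing fires
  field active in record Profile: optional changed to required -> inert for the asked Profile verdict: nothing fires
  removed field scores from record Profile (its key 11 joins the reserved list) -> inert for the asked Profile verdict: nothing fires
  field price in record Contact: tag 5 changed to 27 -> inert for the asked Profile verdict: nothing fires
  added field notes to record Contact: optional string, tag 33 (in v2 it sits immediately before city) -> inert for the asked Profile verdict: nothing fires

forward: COMPATIBLE []


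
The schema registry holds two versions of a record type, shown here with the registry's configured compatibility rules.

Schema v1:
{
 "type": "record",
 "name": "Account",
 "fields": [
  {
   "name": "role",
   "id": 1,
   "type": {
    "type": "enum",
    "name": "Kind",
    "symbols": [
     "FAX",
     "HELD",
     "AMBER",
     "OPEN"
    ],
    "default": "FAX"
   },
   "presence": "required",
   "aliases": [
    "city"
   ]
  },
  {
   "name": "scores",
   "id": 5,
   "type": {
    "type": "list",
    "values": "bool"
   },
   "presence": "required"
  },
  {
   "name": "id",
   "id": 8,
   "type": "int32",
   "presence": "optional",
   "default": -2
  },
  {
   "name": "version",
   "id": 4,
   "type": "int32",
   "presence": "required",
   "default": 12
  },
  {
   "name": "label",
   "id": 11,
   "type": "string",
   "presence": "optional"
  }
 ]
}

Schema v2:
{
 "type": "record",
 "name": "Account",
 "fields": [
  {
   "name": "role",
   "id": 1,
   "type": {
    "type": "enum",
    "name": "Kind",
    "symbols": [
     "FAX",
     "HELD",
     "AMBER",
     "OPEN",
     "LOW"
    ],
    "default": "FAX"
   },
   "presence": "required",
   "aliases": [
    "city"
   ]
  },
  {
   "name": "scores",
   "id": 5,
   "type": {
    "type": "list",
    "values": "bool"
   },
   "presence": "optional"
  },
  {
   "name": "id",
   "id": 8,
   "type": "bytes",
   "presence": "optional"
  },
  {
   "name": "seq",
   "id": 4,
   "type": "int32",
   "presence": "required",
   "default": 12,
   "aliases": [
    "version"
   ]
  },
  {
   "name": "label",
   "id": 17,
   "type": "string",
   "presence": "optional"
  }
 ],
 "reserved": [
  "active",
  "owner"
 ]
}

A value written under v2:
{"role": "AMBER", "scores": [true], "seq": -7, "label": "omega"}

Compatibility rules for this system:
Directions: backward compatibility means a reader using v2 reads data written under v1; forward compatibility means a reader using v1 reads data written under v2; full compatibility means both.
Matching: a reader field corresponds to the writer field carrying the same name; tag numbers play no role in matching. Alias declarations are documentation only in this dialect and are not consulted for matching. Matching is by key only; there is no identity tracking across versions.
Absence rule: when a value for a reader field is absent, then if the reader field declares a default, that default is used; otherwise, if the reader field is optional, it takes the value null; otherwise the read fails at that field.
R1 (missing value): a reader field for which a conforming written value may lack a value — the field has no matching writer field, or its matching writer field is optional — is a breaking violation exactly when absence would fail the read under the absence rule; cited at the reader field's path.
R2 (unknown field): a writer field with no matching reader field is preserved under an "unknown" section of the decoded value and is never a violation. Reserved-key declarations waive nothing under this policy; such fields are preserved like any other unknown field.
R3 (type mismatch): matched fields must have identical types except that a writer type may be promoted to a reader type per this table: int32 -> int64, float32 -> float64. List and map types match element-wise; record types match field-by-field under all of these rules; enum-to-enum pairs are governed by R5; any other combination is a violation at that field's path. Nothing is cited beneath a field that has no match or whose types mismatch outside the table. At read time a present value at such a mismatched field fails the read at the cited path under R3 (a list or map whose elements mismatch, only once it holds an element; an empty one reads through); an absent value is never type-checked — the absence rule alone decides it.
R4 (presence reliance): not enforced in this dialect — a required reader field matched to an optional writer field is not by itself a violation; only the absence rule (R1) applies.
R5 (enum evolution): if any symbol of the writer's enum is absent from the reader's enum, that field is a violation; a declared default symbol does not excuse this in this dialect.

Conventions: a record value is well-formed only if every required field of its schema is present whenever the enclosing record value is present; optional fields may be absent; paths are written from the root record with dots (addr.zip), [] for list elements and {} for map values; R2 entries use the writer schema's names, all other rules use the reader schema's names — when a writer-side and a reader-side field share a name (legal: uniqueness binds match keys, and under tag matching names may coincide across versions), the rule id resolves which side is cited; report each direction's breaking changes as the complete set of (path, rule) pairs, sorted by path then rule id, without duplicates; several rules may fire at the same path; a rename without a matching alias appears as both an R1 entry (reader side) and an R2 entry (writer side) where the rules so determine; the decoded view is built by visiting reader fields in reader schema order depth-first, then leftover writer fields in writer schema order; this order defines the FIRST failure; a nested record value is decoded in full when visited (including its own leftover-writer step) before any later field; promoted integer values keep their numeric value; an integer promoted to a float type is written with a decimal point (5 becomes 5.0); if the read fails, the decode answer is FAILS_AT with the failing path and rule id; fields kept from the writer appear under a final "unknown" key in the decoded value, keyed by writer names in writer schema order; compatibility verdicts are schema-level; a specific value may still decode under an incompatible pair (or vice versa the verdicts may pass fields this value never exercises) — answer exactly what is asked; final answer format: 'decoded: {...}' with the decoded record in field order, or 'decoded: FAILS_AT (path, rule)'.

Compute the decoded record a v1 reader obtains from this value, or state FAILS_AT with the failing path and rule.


arrows below run writer -> reader for Account
decode (reader v1):
  role := "AMBER"
  scores := [true]
  id := -2 (absent -> default)
  version := 12 (absent -> default)
  label := "omega"
  writer seq: kept under "unknown"
  => decoded: {"role": "AMBER", "scores": [true], "id": -2, "version": 12, "label": "omega", "unknown": {"seq": -7}}
the other Account changes do not affect what is asked:
  enum Kind (field role in record Account): symbol LOW added -> a verdict-level change on Account — the shown value reads the same
  field scores in record Account: required changed to optional -> a verdict-level change on Account — the shown value reads the same
  field id in record Account: type int32 changed to bytes (its default is dropped) -> a verdict-level change on Account — the shown value reads the same
  field label in record Account: tag 11 changed to 17 -> inert under this dialect — no rule fires on Account and the result does not move

decoded: {"role": "AMBER", "scores": [true], "id": -2, "version": 12, "label": "omega", "unknown": {"seq": -7}}


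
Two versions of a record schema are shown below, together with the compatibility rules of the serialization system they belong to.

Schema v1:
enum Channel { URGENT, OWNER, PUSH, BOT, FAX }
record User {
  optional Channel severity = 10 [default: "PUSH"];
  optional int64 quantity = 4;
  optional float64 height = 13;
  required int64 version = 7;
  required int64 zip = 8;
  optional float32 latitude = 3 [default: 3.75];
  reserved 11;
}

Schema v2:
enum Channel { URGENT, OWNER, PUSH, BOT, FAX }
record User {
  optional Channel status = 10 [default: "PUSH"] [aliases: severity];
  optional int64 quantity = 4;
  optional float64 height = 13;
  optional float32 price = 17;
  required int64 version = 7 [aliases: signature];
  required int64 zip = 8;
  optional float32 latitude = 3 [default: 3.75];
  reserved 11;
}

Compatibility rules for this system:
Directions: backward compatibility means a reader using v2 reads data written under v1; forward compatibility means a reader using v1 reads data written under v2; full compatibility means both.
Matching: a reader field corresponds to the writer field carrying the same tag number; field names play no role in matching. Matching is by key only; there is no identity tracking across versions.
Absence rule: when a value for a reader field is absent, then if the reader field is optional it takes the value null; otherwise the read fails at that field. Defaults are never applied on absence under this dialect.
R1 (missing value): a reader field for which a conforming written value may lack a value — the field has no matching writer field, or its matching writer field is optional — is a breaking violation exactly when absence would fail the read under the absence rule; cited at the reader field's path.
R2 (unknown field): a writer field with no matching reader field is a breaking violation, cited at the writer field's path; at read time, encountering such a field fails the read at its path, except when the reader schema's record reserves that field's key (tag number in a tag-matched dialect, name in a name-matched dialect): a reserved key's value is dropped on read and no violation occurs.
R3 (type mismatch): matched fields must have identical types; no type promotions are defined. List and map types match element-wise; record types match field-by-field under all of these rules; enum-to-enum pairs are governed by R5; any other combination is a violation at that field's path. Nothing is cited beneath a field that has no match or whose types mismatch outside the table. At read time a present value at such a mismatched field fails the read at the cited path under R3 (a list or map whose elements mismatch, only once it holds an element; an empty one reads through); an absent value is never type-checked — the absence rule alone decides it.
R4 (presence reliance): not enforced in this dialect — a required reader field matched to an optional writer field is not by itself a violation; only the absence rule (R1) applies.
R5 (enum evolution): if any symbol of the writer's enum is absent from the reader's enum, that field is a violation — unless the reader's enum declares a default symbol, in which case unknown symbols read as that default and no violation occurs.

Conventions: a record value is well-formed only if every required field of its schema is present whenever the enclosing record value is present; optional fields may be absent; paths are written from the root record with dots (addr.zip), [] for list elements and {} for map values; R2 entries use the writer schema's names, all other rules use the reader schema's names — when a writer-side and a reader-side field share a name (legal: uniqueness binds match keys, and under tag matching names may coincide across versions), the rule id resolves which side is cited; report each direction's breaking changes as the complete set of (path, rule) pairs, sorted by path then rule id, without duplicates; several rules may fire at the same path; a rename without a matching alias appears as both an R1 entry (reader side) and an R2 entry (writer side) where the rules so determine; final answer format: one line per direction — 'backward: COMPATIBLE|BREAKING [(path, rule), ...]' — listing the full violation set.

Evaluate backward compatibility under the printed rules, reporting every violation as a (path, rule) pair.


arrows below run writer -> reader for User
backward pass over User, reader schema v2, writer schema v1:
  status: paired with writer severity (Channel -> Channel; writer optional)
  quantity: paired with writer quantity (int64 -> int64; writer optional)
  height: paired with writer height (float64 -> float64; writer optional)
  price has no writer counterpart
  version: paired with writer version (int64 -> int64; writer required)
  zip: paired with writer zip (int64 -> int64; writer required)
  latitude: paired with writer latitude (float32 -> float32; writer optional)
  => backward: COMPATIBLE
ruling out the remaining User differences:
  added field price to record User: optional float32, tag 17 (in v2 it sits immediately before version) -> its effect on User is confined to the forward direction, not asked
  renamed field severity to status in record User (alias severity declared on the renamed field) -> inert for the asked User verdict: nothing fires

backward: COMPATIBLE []


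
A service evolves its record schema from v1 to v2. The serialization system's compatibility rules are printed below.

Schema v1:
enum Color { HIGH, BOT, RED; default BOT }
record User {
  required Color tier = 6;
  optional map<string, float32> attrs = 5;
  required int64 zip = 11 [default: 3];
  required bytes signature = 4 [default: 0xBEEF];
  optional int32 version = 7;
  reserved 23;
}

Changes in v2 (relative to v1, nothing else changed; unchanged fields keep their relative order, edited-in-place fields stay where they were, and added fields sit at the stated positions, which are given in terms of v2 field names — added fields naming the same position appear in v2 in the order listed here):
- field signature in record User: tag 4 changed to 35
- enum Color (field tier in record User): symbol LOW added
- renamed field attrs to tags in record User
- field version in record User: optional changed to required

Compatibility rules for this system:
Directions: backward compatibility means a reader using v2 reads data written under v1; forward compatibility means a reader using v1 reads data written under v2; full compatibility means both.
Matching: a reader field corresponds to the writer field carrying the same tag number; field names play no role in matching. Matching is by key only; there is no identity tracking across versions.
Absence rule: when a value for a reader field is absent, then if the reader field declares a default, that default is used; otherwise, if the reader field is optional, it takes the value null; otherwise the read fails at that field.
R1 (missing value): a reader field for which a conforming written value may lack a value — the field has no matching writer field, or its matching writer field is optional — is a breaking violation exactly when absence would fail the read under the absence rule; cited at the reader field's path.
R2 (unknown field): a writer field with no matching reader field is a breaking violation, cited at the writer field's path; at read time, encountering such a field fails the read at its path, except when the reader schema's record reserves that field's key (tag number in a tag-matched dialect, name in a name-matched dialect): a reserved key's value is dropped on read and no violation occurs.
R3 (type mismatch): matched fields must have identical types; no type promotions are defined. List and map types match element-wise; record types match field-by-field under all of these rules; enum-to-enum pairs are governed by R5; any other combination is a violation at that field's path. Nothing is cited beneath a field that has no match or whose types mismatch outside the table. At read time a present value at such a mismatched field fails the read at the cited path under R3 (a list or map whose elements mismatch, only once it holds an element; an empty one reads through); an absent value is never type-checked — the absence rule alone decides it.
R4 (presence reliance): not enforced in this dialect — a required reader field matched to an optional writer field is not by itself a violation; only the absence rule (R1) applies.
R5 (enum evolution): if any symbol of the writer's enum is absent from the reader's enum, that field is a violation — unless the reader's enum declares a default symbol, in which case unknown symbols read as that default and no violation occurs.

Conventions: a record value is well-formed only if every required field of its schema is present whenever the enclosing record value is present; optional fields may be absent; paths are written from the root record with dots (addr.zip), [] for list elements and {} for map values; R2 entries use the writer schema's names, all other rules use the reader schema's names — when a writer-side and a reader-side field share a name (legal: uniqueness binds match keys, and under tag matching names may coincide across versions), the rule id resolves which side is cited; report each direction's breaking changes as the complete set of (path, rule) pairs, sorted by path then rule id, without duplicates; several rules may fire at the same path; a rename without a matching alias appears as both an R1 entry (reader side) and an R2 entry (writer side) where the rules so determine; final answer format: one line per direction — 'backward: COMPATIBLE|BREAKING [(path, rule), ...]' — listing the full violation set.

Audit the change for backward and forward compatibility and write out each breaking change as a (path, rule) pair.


in User below, arrows point writer -> reader
backward for User (reader v2, writer v1):
  Color -> Color, writer required: tier aligns to tier
  map<string, float32> -> map<string, float32>, writer optional: tags aligns to attrs
  int64 -> int64, writer required: zip aligns to zip
  no writer field matches reader signature
  int32 -> int32, writer optional: version aligns to version
  writer field signature has no reader counterpart
  rule R2 violated at signature
  rule R1 violated at version
  => 2 violation(s): backward is BREAKING for User
forward for User (reader v1, writer v2):
  Color -> Color, writer required: tier aligns to tier
  map<string, float32> -> map<string, float32>, writer optional: attrs aligns to tags
  int64 -> int64, writer required: zip aligns to zip
  no writer field matches reader signature
  int32 -> int32, writer required: version aligns to version
  writer field signature has no reader counterpart
  rule R2 violated at signature
  => 1 violation(s): forward is BREAKING for User

backward: BREAKING [(signature, R2), (version, R1)]; forward: BREAKING [(signature, R2)]


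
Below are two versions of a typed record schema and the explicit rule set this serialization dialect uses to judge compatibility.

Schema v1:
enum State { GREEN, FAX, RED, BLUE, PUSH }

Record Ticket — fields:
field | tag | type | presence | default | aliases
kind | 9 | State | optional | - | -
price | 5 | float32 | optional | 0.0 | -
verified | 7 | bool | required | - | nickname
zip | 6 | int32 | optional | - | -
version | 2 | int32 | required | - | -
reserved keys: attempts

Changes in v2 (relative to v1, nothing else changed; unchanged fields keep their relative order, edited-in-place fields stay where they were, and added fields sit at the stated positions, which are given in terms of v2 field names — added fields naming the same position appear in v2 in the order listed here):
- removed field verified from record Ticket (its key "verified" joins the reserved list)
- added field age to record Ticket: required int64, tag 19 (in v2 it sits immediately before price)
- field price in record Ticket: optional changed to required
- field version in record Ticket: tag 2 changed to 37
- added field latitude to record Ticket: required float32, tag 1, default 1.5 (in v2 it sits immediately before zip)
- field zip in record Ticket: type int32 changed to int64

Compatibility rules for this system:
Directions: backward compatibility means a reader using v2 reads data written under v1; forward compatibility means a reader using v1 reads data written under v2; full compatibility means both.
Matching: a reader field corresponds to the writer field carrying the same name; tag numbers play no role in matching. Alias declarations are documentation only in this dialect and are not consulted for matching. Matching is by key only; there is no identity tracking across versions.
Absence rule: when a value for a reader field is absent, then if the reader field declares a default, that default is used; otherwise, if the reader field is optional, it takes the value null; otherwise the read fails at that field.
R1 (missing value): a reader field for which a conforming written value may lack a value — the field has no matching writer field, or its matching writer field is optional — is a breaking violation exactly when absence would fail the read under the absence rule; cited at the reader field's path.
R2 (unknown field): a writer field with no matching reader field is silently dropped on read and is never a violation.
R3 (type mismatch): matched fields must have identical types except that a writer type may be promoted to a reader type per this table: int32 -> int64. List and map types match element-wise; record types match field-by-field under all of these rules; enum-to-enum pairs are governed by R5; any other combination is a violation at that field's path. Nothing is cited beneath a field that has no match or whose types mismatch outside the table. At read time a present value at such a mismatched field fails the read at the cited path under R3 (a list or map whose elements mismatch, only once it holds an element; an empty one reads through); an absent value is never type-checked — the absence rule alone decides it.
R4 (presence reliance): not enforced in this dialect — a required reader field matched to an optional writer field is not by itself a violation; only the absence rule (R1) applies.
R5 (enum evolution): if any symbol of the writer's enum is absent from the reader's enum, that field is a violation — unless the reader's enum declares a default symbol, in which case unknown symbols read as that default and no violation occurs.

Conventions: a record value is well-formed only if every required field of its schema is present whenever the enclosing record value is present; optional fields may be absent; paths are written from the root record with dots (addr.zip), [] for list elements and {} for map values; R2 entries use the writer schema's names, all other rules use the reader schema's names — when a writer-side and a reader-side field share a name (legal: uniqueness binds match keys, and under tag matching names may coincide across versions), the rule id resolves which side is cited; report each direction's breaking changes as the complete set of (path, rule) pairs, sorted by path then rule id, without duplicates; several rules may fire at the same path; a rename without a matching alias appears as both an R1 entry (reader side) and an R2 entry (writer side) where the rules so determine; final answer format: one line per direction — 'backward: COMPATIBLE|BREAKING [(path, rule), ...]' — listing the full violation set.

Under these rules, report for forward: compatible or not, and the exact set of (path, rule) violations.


forward: BREAKING [(verified, R1), (zip, R3)]

the writer's type comes first in each Ticket pair
checking forward for Ticket: reader v1 against writer v2:
  State -> State, writer optional: kind aligns to kind
  float32 -> float32, writer required: price aligns to price
  verified: no writer-side match
  int64 -> int32, writer optional: zip aligns to zip
  int32 -> int32, writer required: version aligns to version
  writer field age has no reader counterpart
  writer field latitude has no reader counterpart
  violation R1 at verified
  violation R3 at zip
  => forward verdict for Ticket: BREAKING, 2 violation(s)
the rest of the Ticket diff is inert for this question:
  added field age to record Ticket: required int64, tag 19 (in v2 it sits immediately before price) -> its effect on Ticket is confined to the backward direction, not asked
  field price in record Ticket: optional changed to required -> fires no rule on Ticket, leaving the asked answer as it is
  field version in record Ticket: tag 2 changed to 37 -> fires no rule on Ticket, leaving the asked answer as it is
  added field latitude to record Ticket: required float32, tag 1, default 1.5 (in v2 it sits immediately before zip) -> fires no rule on Ticket, leaving the asked answer as it is
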